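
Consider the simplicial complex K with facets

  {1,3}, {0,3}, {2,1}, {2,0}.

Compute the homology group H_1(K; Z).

H_1 ≅ Z.

Order the vertices as 0 < 1 < 2 < 3. Listing each simplex with vertices in this order, K has dimension 1 with simplices:

  0-simplices (4): [0], [1], [2], [3]
  1-simplices (4): [0,2], [0,3], [1,2], [1,3]

giving chain groups C_0 ≅ Z^4, C_1 ≅ Z^4.

∂_1: C_1 → C_0 sends each edge [p,q] (with p < q) to q − p. For instance
  ∂[0,3] = [3] − [0].
The 4×4 boundary matrix has rank 3 and Smith normal form diag(1,1,1).

From H_k ≅ ker(∂_k) / im(∂_{k+1}) we obtain:

  H_1: rank ker ∂_1 − rank ∂_2 = (4 − 3) − 0 = 1, and there is no ∂_2, so H_1 ≅ Z.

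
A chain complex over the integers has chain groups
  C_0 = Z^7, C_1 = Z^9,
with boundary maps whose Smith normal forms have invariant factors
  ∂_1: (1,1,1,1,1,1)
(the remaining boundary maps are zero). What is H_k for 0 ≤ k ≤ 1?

H_0 ≅ Z,  H_1 ≅ Z^3.

H_0: b_0 = 7 − 0 − 6 = 1; torsion from ∂_1 factors > 1: none. So H_0 ≅ Z.
H_1: b_1 = 9 − 6 − 0 = 3; torsion from ∂_2 factors > 1: none. So H_1 ≅ Z^3.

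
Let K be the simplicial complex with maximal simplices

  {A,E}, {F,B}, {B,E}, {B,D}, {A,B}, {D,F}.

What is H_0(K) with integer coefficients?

We work with the vertex ordering A < B < D < E < F. The simplices of K, each written with vertices in increasing order, are:

  0-simplices (5): A, B, D, E, F
  1-simplices (6): AB, AE, BD, BE, BF, DF

giving chain groups C_0 ≅ Z^5, C_1 ≅ Z^6.

∂_1: C_1 → C_0 maps an edge to its endpoints' difference, ∂[p,q] = q − p. For instance
  ∂BD = D − B.
The resulting 5×6 matrix has rank 4, and its Smith normal form has invariant factors (1,1,1,1).

Reading off H_k = ker ∂_k / im ∂_{k+1}:

  H_0: rank C_0 − rank ∂_1 = 5 − 4 = 1, and the invariant factors of ∂_1 are all 1, so H_0 = Z.

H_0 ≅ Z.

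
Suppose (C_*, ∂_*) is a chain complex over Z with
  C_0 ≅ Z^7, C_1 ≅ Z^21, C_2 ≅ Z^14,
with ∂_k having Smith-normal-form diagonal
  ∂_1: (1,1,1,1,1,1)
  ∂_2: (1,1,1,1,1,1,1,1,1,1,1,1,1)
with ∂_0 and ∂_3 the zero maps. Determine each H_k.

H_0: b_0 = 7 − 0 − 6 = 1; torsion from ∂_1 factors > 1: none. So H_0 ≅ Z.
H_1: b_1 = 21 − 6 − 13 = 2; torsion from ∂_2 factors > 1: none. So H_1 ≅ Z^2.
H_2: b_2 = 14 − 13 − 0 = 1; torsion from ∂_3 factors > 1: none. So H_2 ≅ Z.

H_0 ≅ Z,  H_1 ≅ Z^2,  H_2 ≅ Z.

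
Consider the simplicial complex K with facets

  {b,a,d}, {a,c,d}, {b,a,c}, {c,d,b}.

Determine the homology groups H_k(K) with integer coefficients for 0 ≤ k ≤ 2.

Take the total order a < b < c < d on the vertex set. Then K (dimension 2) consists of the simplices:

  0-simplices (4): a, b, c, d
  1-simplices (6): ab, ac, ad, bc, bd, cd
  2-simplices (4): abc, abd, acd, bcd

Hence C_0 ≅ Z^4, C_1 ≅ Z^6, C_2 ≅ Z^4.

∂_1: C_1 → C_0 is given by ∂[p,q] = [q] − [p]. For instance
  ∂ac = c − a.
As a 4×6 matrix over Z this has rank 3, with invariant factors (1,1,1).

The boundary map ∂_2: C_2 → C_1 maps a triangle to the signed sum of its edges. For instance
  ∂abd = bd − ad + ab,
  ∂abc = bc − ac + ab.
This gives a 6×4 integer matrix of rank 3; reducing to Smith normal form yields diagonal entries (1,1,1).

Now H_k = ker ∂_k / im ∂_{k+1}, so:

  H_0: rank C_0 − rank ∂_1 = 4 − 3 = 1, and the invariant factors of ∂_1 are all 1, so H_0 ≅ Z.
  H_1: rank ker ∂_1 − rank ∂_2 = (6 − 3) − 3 = 0, and the invariant factors of ∂_2 are all 1, so H_1 ≅ 0.
  H_2: rank ker ∂_2 − rank ∂_3 = (4 − 3) − 0 = 1, and there is no ∂_3, so H_2 ≅ Z.

As a check, the Euler characteristic is 4 − 6 + 4 = 2, which agrees with 1 − 0 + 1 = 2.
(K is a triangulation of the 2-sphere S^2.)

H_0 = Z,  H_1 = 0,  H_2 = Z.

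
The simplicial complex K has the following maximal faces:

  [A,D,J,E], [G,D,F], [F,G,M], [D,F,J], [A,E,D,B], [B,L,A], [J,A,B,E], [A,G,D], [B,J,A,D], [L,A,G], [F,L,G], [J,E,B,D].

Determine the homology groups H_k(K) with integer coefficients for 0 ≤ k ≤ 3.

Order the vertices as A < B < D < E < F < G < J < L < M. Listing each simplex with vertices in this order, K has dimension 3 with simplices:

  0-simplices (9): A, B, D, E, F, G, J, L, M
  1-simplices (21): AB, AD, AE, AG, AJ, AL, BD, BE, BJ, BL, DE, DF, DG, DJ, EJ, FG, FJ, FL, FM, GL, GM
  2-simplices (17): ABD, ABE, ABJ, ABL, ADE, ADG, ADJ, AEJ, AGL, BDE, BDJ, BEJ, DEJ, DFG, DFJ, FGL, FGM
  3-simplices (5): ABDE, ABDJ, ABEJ, ADEJ, BDEJ

Hence C_0 ≅ Z^9, C_1 ≅ Z^21, C_2 ≅ Z^17, C_3 ≅ Z^5.

∂_1: C_1 → C_0 maps an edge to its endpoints' difference, ∂[p,q] = q − p.
This gives a 9×21 integer matrix of rank 8; reducing to Smith normal form yields diagonal entries (1,1,1,1,1,1,1,1).

Boundary ∂_2: C_2 → C_1 maps a triangle to the signed sum of its edges. For instance
  ∂BDJ = DJ − BJ + BD,
  ∂BDE = DE − BE + BD.
As a 21×17 matrix over Z this has rank 13, with invariant factors (1,1,1,1,1,1,1,1,1,1,1,1,1).

∂_3: C_3 → C_2 sends each 3-simplex σ to the alternating sum Σ_i (−1)^i (σ with its i-th vertex removed). For instance
  ∂ABDJ = BDJ − ADJ + ABJ − ABD,
  ∂ADEJ = DEJ − AEJ + ADJ − ADE.
The 17×5 boundary matrix has rank 4 and Smith normal form diag(1,1,1,1).

From H_k ≅ ker(∂_k) / im(∂_{k+1}) we obtain:

  H_0: rank C_0 − rank ∂_1 = 9 − 8 = 1, and the invariant factors of ∂_1 are all 1, so H_0 = Z.
  H_1: rank ker ∂_1 − rank ∂_2 = (21 − 8) − 13 = 0, and the invariant factors of ∂_2 are all 1, so H_1 = 0.
  H_2: rank ker ∂_2 − rank ∂_3 = (17 − 13) − 4 = 0, and the invariant factors of ∂_3 are all 1, so H_2 = 0.
  H_3: rank ker ∂_3 − rank ∂_4 = (5 − 4) − 0 = 1, and there is no ∂_4, so H_3 = Z.

H_0 = Z,  H_1 = 0,  H_2 = 0,  H_3 = Z.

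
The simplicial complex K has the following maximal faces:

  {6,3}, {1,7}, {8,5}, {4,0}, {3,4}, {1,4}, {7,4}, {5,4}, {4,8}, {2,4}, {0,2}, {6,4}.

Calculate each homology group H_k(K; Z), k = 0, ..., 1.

H_0 ≅ Z,  H_1 ≅ Z^4.

Order the vertices as 0 < 1 < 2 < 3 < 4 < 5 < 6 < 7 < 8. Listing each simplex with vertices in this order, K has dimension 1 with simplices:

  0-simplices (9): [0], [1], [2], [3], [4], [5], [6], [7], [8]
  1-simplices (12): [0,2], [0,4], [1,4], [1,7], [2,4], [3,4], [3,6], [4,5], [4,6], [4,7], [4,8], [5,8]

Hence C_0 ≅ Z^9, C_1 ≅ Z^12.

The boundary map ∂_1: C_1 → C_0 is given by ∂[p,q] = [q] − [p]. For instance
  ∂[4,5] = [5] − [4].
The resulting 9×12 matrix has rank 8, and its Smith normal form has invariant factors (1,1,1,1,1,1,1,1).

Now H_k = ker ∂_k / im ∂_{k+1}, so:

  H_0: rank C_0 − rank ∂_1 = 9 − 8 = 1, and the invariant factors of ∂_1 are all 1, so H_0 ≅ Z.
  H_1: rank ker ∂_1 − rank ∂_2 = (12 − 8) − 0 = 4, and there is no ∂_2, so H_1 ≅ Z^4.

As a check, the Euler characteristic is 9 − 12 = -3, which agrees with 1 − 4 = -3.
(K is a triangulation of a wedge of 4 circles.)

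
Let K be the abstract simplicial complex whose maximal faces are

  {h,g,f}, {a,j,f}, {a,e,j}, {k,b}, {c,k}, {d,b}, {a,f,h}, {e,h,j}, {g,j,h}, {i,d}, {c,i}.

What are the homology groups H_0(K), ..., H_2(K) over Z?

H_0 ≅ Z^2,  H_1 ≅ Z^2,  H_2 = 0.

Take the total order a < b < c < d < e < f < g < h < i < j < k on the vertex set. Then K (dimension 2) consists of the simplices:

  0-simplices (11): a, b, c, d, e, f, g, h, i, j, k
  1-simplices (17): ae, af, ah, aj, bd, bk, ci, ck, di, eh, ej, fg, fh, fj, gh, gj, hj
  2-simplices (6): aej, afh, afj, ehj, fgh, ghj

Hence C_0 ≅ Z^11, C_1 ≅ Z^17, C_2 ≅ Z^6.

The boundary map ∂_1: C_1 → C_0 is given by ∂[p,q] = [q] − [p]. For instance
  ∂ck = k − c.
The resulting 11×17 matrix has rank 9, and its Smith normal form has invariant factors (1,1,1,1,1,1,1,1,1).

∂_2: C_2 → C_1 maps a triangle to the signed sum of its edges. For instance
  ∂ehj = hj − ej + eh,
  ∂ghj = hj − gj + gh.
The 17×6 boundary matrix has rank 6 and Smith normal form diag(1,1,1,1,1,1).

Reading off H_k = ker ∂_k / im ∂_{k+1}:

  H_0: rank C_0 − rank ∂_1 = 11 − 9 = 2, and the invariant factors of ∂_1 are all 1, so H_0 = Z^2.
  H_1: rank ker ∂_1 − rank ∂_2 = (17 − 9) − 6 = 2, and the invariant factors of ∂_2 are all 1, so H_1 = Z^2.
  H_2: rank ker ∂_2 − rank ∂_3 = (6 − 6) − 0 = 0, and there is no ∂_3, so H_2 = 0.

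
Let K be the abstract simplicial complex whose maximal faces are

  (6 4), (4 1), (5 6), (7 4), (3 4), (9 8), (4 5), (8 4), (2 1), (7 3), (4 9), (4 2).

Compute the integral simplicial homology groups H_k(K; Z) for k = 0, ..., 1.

H_0 = Z,  H_1 = Z^4.

Take the total order 1 < 2 < 3 < 4 < 5 < 6 < 7 < 8 < 9 on the vertex set. Then K (dimension 1) consists of the simplices:

  0-simplices (9): [1], [2], [3], [4], [5], [6], [7], [8], [9]
  1-simplices (12): [1,2], [1,4], [2,4], [3,4], [3,7], [4,5], [4,6], [4,7], [4,8], [4,9], [5,6], [8,9]

so the chain groups are C_0 ≅ Z^9, C_1 ≅ Z^12.

The boundary map ∂_1: C_1 → C_0 maps an edge to its endpoints' difference, ∂[p,q] = q − p. For instance
  ∂[4,5] = [5] − [4].
The 9×12 boundary matrix has rank 8 and Smith normal form diag(1,1,1,1,1,1,1,1).

Computing H_k = (kernel of ∂_k) / (image of ∂_{k+1}):

  H_0: rank C_0 − rank ∂_1 = 9 − 8 = 1, and the invariant factors of ∂_1 are all 1, so H_0 = Z.
  H_1: rank ker ∂_1 − rank ∂_2 = (12 − 8) − 0 = 4, and there is no ∂_2, so H_1 = Z^4.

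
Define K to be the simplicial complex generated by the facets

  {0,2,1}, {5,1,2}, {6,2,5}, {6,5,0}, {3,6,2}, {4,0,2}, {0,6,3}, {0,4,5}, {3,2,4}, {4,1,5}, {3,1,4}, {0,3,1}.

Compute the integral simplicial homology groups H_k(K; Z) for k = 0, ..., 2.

H_0 ≅ Z,  H_1 ≅ Z/2,  H_2 = 0.

Take the total order 0 < 1 < 2 < 3 < 4 < 5 < 6 on the vertex set. Then K (dimension 2) consists of the simplices:

  0-simplices (7): [0], [1], [2], [3], [4], [5], [6]
  1-simplices (18): [0,1], [0,2], [0,3], [0,4], [0,5], [0,6], [1,2], [1,3], [1,4], [1,5], [2,3], [2,4], [2,5], [2,6], [3,4], [3,6], [4,5], [5,6]
  2-simplices (12): [0,1,2], [0,1,3], [0,2,4], [0,3,6], [0,4,5], [0,5,6], [1,2,5], [1,3,4], [1,4,5], [2,3,4], [2,3,6], [2,5,6]

giving chain groups C_0 ≅ Z^7, C_1 ≅ Z^18, C_2 ≅ Z^12.

∂_1: C_1 → C_0 is given by ∂[p,q] = [q] − [p].
As a 7×18 matrix over Z this has rank 6, with invariant factors (1,1,1,1,1,1).

∂_2: C_2 → C_1 sends each 2-simplex [p,q,r] to [q,r] − [p,r] + [p,q]. For instance
  ∂[0,2,4] = [2,4] − [0,4] + [0,2],
  ∂[2,5,6] = [5,6] − [2,6] + [2,5].
The 18×12 boundary matrix has rank 12 and Smith normal form diag(1,1,1,1,1,1,1,1,1,1,1,2).

From H_k ≅ ker(∂_k) / im(∂_{k+1}) we obtain:

  H_0: rank C_0 − rank ∂_1 = 7 − 6 = 1, and the invariant factors of ∂_1 are all 1, so H_0 = Z.
  H_1: rank ker ∂_1 − rank ∂_2 = (18 − 6) − 12 = 0, and ∂_2 has invariant factor 2 > 1, so H_1 = Z/2.
  H_2: rank ker ∂_2 − rank ∂_3 = (12 − 12) − 0 = 0, and there is no ∂_3, so H_2 = 0.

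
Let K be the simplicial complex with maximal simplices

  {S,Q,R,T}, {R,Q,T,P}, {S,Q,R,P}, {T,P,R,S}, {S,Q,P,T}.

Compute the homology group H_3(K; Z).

H_3 = Z.

We work with the vertex ordering P < Q < R < S < T. The simplices of K, each written with vertices in increasing order, are:

  0-simplices (5): P, Q, R, S, T
  1-simplices (10): PQ, PR, PS, PT, QR, QS, QT, RS, RT, ST
  2-simplices (10): PQR, PQS, PQT, PRS, PRT, PST, QRS, QRT, QST, RST
  3-simplices (5): PQRS, PQRT, PQST, PRST, QRST

giving chain groups C_0 ≅ Z^5, C_1 ≅ Z^10, C_2 ≅ Z^10, C_3 ≅ Z^5.

∂_1: C_1 → C_0 maps an edge to its endpoints' difference, ∂[p,q] = q − p.
The 5×10 boundary matrix has rank 4 and Smith normal form diag(1,1,1,1).

∂_2: C_2 → C_1 acts by ∂[p,q,r] = [q,r] − [p,r] + [p,q]. For instance
  ∂PST = ST − PT + PS,
  ∂PQS = QS − PS + PQ.
As a 10×10 matrix over Z this has rank 6, with invariant factors (1,1,1,1,1,1).

Boundary ∂_3: C_3 → C_2 sends each 3-simplex σ to the alternating sum Σ_i (−1)^i (σ with its i-th vertex removed). For instance
  ∂PQST = QST − PST + PQT − PQS,
  ∂QRST = RST − QST + QRT − QRS.
The resulting 10×5 matrix has rank 4, and its Smith normal form has invariant factors (1,1,1,1).

From H_k ≅ ker(∂_k) / im(∂_{k+1}) we obtain:

  H_3: rank ker ∂_3 − rank ∂_4 = (5 − 4) − 0 = 1, and there is no ∂_4, so H_3 = Z.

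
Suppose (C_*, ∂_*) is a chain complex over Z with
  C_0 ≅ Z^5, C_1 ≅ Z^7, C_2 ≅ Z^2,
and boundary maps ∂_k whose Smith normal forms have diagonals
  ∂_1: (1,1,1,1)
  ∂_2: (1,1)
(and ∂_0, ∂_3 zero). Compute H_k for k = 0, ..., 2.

H_0: b_0 = 5 − 0 − 4 = 1; torsion from ∂_1 factors > 1: none. So H_0 = Z.
H_1: b_1 = 7 − 4 − 2 = 1; torsion from ∂_2 factors > 1: none. So H_1 = Z.
H_2: b_2 = 2 − 2 − 0 = 0; torsion from ∂_3 factors > 1: none. So H_2 = 0.

H_0 = Z,  H_1 = Z,  H_2 = 0.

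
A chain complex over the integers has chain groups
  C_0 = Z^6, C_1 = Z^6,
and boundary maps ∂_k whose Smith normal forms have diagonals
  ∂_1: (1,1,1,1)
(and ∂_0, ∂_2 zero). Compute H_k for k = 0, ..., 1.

H_0 = Z^2,  H_1 = Z^2.

H_0: b_0 = 6 − 0 − 4 = 2; torsion from ∂_1 factors > 1: none. So H_0 = Z^2.
H_1: b_1 = 6 − 4 − 0 = 2; torsion from ∂_2 factors > 1: none. So H_1 = Z^2.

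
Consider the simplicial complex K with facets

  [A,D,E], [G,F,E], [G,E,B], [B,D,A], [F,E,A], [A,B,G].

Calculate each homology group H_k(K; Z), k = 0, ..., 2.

H_0 ≅ Z,  H_1 ≅ Z,  H_2 = 0.

We work with the vertex ordering A < B < D < E < F < G. The simplices of K, each written with vertices in increasing order, are:

  0-simplices (6): A, B, D, E, F, G
  1-simplices (12): AB, AD, AE, AF, AG, BD, BE, BG, DE, EF, EG, FG
  2-simplices (6): ABD, ABG, ADE, AEF, BEG, EFG

so the chain groups are C_0 ≅ Z^6, C_1 ≅ Z^12, C_2 ≅ Z^6.

The boundary map ∂_1: C_1 → C_0 sends each edge [p,q] (with p < q) to q − p. For instance
  ∂FG = G − F.
The resulting 6×12 matrix has rank 5, and its Smith normal form has invariant factors (1,1,1,1,1).

The boundary map ∂_2: C_2 → C_1 sends each 2-simplex [p,q,r] to [q,r] − [p,r] + [p,q]. For instance
  ∂BEG = EG − BG + BE,
  ∂EFG = FG − EG + EF.
The 12×6 boundary matrix has rank 6 and Smith normal form diag(1,1,1,1,1,1).

From H_k ≅ ker(∂_k) / im(∂_{k+1}) we obtain:

  H_0: rank C_0 − rank ∂_1 = 6 − 5 = 1, and the invariant factors of ∂_1 are all 1, so H_0 ≅ Z.
  H_1: rank ker ∂_1 − rank ∂_2 = (12 − 5) − 6 = 1, and the invariant factors of ∂_2 are all 1, so H_1 ≅ Z.
  H_2: rank ker ∂_2 − rank ∂_3 = (6 − 6) − 0 = 0, and there is no ∂_3, so H_2 ≅ 0.

(K is a triangulation of the cylinder S^1 x I.)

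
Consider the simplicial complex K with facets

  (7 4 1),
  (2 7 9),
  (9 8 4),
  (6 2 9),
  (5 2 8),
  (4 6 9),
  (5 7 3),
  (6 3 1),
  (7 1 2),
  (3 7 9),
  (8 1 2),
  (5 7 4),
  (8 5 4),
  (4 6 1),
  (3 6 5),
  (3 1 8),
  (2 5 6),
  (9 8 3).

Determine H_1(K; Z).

H_1 ≅ Z^2.

K has 9 vertices, 27 edges, 18 triangles.
rank ∂_1 = 8, rank ∂_2 = 17 ⇒ b_1 = 27 − 8 − 17 = 2; all invariant factors of ∂_2 are 1 so no torsion. So H_1 = Z^2.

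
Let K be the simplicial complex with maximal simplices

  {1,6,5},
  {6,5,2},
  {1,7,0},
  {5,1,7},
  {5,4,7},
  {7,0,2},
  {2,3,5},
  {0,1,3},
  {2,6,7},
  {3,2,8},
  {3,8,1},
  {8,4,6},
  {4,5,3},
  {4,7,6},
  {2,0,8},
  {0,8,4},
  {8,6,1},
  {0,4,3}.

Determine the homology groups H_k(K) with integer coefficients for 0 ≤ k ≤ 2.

K has 9 vertices, 27 edges, 18 triangles.
rank ∂_0 = 0, rank ∂_1 = 8 ⇒ b_0 = 9 − 0 − 8 = 1; all invariant factors of ∂_1 are 1 so no torsion. So H_0 ≅ Z.
rank ∂_1 = 8, rank ∂_2 = 18 ⇒ b_1 = 27 − 8 − 18 = 1; ∂_2 has invariant factor(s) [2] giving torsion. So H_1 ≅ Z ⊕ Z/2.
rank ∂_2 = 18, rank ∂_3 = 0 ⇒ b_2 = 18 − 18 − 0 = 0. So H_2 ≅ 0.

H_0 ≅ Z,  H_1 ≅ Z ⊕ Z/2,  H_2 = 0.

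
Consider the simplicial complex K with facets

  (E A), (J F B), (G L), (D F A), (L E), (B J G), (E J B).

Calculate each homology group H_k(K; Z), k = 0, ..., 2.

H_0 ≅ Z,  H_1 ≅ Z^2,  H_2 = 0.

Order the vertices as A < B < D < E < F < G < J < L. Listing each simplex with vertices in this order, K has dimension 2 with simplices:

  0-simplices (8): A, B, D, E, F, G, J, L
  1-simplices (13): AD, AE, AF, BE, BF, BG, BJ, DF, EJ, EL, FJ, GJ, GL
  2-simplices (4): ADF, BEJ, BFJ, BGJ

giving chain groups C_0 ≅ Z^8, C_1 ≅ Z^13, C_2 ≅ Z^4.

∂_1: C_1 → C_0 sends each edge [p,q] (with p < q) to q − p. For instance
  ∂BG = G − B.
The resulting 8×13 matrix has rank 7, and its Smith normal form has invariant factors (1,1,1,1,1,1,1).

The boundary map ∂_2: C_2 → C_1 sends each 2-simplex [p,q,r] to [q,r] − [p,r] + [p,q]. For instance
  ∂BEJ = EJ − BJ + BE,
  ∂BGJ = GJ − BJ + BG.
The 13×4 boundary matrix has rank 4 and Smith normal form diag(1,1,1,1).

From H_k ≅ ker(∂_k) / im(∂_{k+1}) we obtain:

  H_0: rank C_0 − rank ∂_1 = 8 − 7 = 1, and the invariant factors of ∂_1 are all 1, so H_0 = Z.
  H_1: rank ker ∂_1 − rank ∂_2 = (13 − 7) − 4 = 2, and the invariant factors of ∂_2 are all 1, so H_1 = Z^2.
  H_2: rank ker ∂_2 − rank ∂_3 = (4 − 4) − 0 = 0, and there is no ∂_3, so H_2 = 0.

As a check, the Euler characteristic is 8 − 13 + 4 = -1, which agrees with 1 − 2 + 0 = -1.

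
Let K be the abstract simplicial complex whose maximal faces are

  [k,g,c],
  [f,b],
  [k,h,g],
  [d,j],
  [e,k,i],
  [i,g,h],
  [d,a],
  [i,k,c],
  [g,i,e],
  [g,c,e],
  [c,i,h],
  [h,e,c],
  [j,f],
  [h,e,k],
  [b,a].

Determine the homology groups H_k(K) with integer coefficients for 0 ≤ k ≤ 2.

We work with the vertex ordering a < b < c < d < e < f < g < h < i < j < k. The simplices of K, each written with vertices in increasing order, are:

  0-simplices (11): a, b, c, d, e, f, g, h, i, j, k
  1-simplices (20): ab, ad, bf, ce, cg, ch, ci, ck, dj, eg, eh, ei, ek, fj, gh, gi, gk, hi, hk, ik
  2-simplices (10): ceg, ceh, cgk, chi, cik, egi, ehk, eik, ghi, ghk

Hence C_0 ≅ Z^11, C_1 ≅ Z^20, C_2 ≅ Z^10.

Boundary ∂_1: C_1 → C_0 sends each edge [p,q] (with p < q) to q − p. For instance
  ∂dj = j − d.
The resulting 11×20 matrix has rank 9, and its Smith normal form has invariant factors (1,1,1,1,1,1,1,1,1).

The boundary map ∂_2: C_2 → C_1 maps a triangle to the signed sum of its edges. For instance
  ∂eik = ik − ek + ei,
  ∂ehk = hk − ek + eh.
The resulting 20×10 matrix has rank 10, and its Smith normal form has invariant factors (1,1,1,1,1,1,1,1,1,2).

Now H_k = ker ∂_k / im ∂_{k+1}, so:

  H_0: rank C_0 − rank ∂_1 = 11 − 9 = 2, and the invariant factors of ∂_1 are all 1, so H_0 ≅ Z^2.
  H_1: rank ker ∂_1 − rank ∂_2 = (20 − 9) − 10 = 1, and ∂_2 has invariant factor 2 > 1, so H_1 ≅ Z ⊕ Z/2Z.
  H_2: rank ker ∂_2 − rank ∂_3 = (10 − 10) − 0 = 0, and there is no ∂_3, so H_2 ≅ 0.

(K is a triangulation of the disjoint union of the real projective plane RP^2 and the circle S^1.)

H_0 = Z^2,  H_1 = Z ⊕ Z/2Z,  H_2 = 0.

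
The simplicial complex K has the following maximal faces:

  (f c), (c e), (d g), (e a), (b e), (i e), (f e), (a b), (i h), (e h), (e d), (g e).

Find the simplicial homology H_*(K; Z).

Fix the vertex order a < b < c < d < e < f < g < h < i and write every simplex with vertices in increasing order. Then dim K = 1 and the simplices of K are:

  0-simplices (9): a, b, c, d, e, f, g, h, i
  1-simplices (12): ab, ae, be, ce, cf, de, dg, ef, eg, eh, ei, hi

so the chain groups are C_0 ≅ Z^9, C_1 ≅ Z^12.

Boundary ∂_1: C_1 → C_0 sends each edge [p,q] (with p < q) to q − p. For instance
  ∂ae = e − a.
The resulting 9×12 matrix has rank 8, and its Smith normal form has invariant factors (1,1,1,1,1,1,1,1).

Reading off H_k = ker ∂_k / im ∂_{k+1}:

  H_0: rank C_0 − rank ∂_1 = 9 − 8 = 1, and the invariant factors of ∂_1 are all 1, so H_0 ≅ Z.
  H_1: rank ker ∂_1 − rank ∂_2 = (12 − 8) − 0 = 4, and there is no ∂_2, so H_1 ≅ Z^4.

(K is a triangulation of a wedge of 4 circles.)

H_0 ≅ Z,  H_1 ≅ Z^4.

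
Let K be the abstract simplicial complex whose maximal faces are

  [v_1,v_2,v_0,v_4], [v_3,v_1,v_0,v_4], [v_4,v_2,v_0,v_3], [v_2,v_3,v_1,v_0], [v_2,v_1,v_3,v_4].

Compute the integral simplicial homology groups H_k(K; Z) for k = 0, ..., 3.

H_0 = Z,  H_1 = 0,  H_2 = 0,  H_3 = Z.

Order the vertices as v_0 < v_1 < v_2 < v_3 < v_4. Listing each simplex with vertices in this order, K has dimension 3 with simplices:

  0-simplices (5): [v_0], [v_1], [v_2], [v_3], [v_4]
  1-simplices (10): [v_0,v_1], [v_0,v_2], [v_0,v_3], [v_0,v_4], [v_1,v_2], [v_1,v_3], [v_1,v_4], [v_2,v_3], [v_2,v_4], [v_3,v_4]
  2-simplices (10): [v_0,v_1,v_2], [v_0,v_1,v_3], [v_0,v_1,v_4], [v_0,v_2,v_3], [v_0,v_2,v_4], [v_0,v_3,v_4], [v_1,v_2,v_3], [v_1,v_2,v_4], [v_1,v_3,v_4], [v_2,v_3,v_4]
  3-simplices (5): [v_0,v_1,v_2,v_3], [v_0,v_1,v_2,v_4], [v_0,v_1,v_3,v_4], [v_0,v_2,v_3,v_4], [v_1,v_2,v_3,v_4]

Hence C_0 ≅ Z^5, C_1 ≅ Z^10, C_2 ≅ Z^10, C_3 ≅ Z^5.

∂_1: C_1 → C_0 sends each edge [p,q] (with p < q) to q − p.
The 5×10 boundary matrix has rank 4 and Smith normal form diag(1,1,1,1).

Boundary ∂_2: C_2 → C_1 maps a triangle to the signed sum of its edges. For instance
  ∂[v_0,v_1,v_4] = [v_1,v_4] − [v_0,v_4] + [v_0,v_1],
  ∂[v_0,v_3,v_4] = [v_3,v_4] − [v_0,v_4] + [v_0,v_3].
This gives a 10×10 integer matrix of rank 6; reducing to Smith normal form yields diagonal entries (1,1,1,1,1,1).

Boundary ∂_3: C_3 → C_2 sends each 3-simplex σ to the alternating sum Σ_i (−1)^i (σ with its i-th vertex removed). For instance
  ∂[v_0,v_1,v_2,v_4] = [v_1,v_2,v_4] − [v_0,v_2,v_4] + [v_0,v_1,v_4] − [v_0,v_1,v_2],
  ∂[v_0,v_2,v_3,v_4] = [v_2,v_3,v_4] − [v_0,v_3,v_4] + [v_0,v_2,v_4] − [v_0,v_2,v_3].
The resulting 10×5 matrix has rank 4, and its Smith normal form has invariant factors (1,1,1,1).

From H_k ≅ ker(∂_k) / im(∂_{k+1}) we obtain:

  H_0: rank C_0 − rank ∂_1 = 5 − 4 = 1, and the invariant factors of ∂_1 are all 1, so H_0 ≅ Z.
  H_1: rank ker ∂_1 − rank ∂_2 = (10 − 4) − 6 = 0, and the invariant factors of ∂_2 are all 1, so H_1 ≅ 0.
  H_2: rank ker ∂_2 − rank ∂_3 = (10 − 6) − 4 = 0, and the invariant factors of ∂_3 are all 1, so H_2 ≅ 0.
  H_3: rank ker ∂_3 − rank ∂_4 = (5 − 4) − 0 = 1, and there is no ∂_4, so H_3 ≅ Z.

(K is a triangulation of the 3-sphere S^3.)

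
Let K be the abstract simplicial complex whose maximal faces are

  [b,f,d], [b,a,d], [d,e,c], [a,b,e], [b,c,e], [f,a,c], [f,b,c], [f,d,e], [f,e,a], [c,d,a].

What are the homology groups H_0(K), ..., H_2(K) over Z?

Take the total order a < b < c < d < e < f on the vertex set. Then K (dimension 2) consists of the simplices:

  0-simplices (6): a, b, c, d, e, f
  1-simplices (15): ab, ac, ad, ae, af, bc, bd, be, bf, cd, ce, cf, de, df, ef
  2-simplices (10): abd, abe, acd, acf, aef, bce, bcf, bdf, cde, def

Hence C_0 ≅ Z^6, C_1 ≅ Z^15, C_2 ≅ Z^10.

∂_1: C_1 → C_0 sends each edge [p,q] (with p < q) to q − p. For instance
  ∂be = e − b.
This gives a 6×15 integer matrix of rank 5; reducing to Smith normal form yields diagonal entries (1,1,1,1,1).

Boundary ∂_2: C_2 → C_1 acts by ∂[p,q,r] = [q,r] − [p,r] + [p,q]. For instance
  ∂abe = be − ae + ab,
  ∂bcf = cf − bf + bc.
The 15×10 boundary matrix has rank 10 and Smith normal form diag(1,1,1,1,1,1,1,1,1,2).

Now H_k = ker ∂_k / im ∂_{k+1}, so:

  H_0: rank C_0 − rank ∂_1 = 6 − 5 = 1, and the invariant factors of ∂_1 are all 1, so H_0 ≅ Z.
  H_1: rank ker ∂_1 − rank ∂_2 = (15 − 5) − 10 = 0, and ∂_2 has invariant factor 2 > 1, so H_1 ≅ Z/2.
  H_2: rank ker ∂_2 − rank ∂_3 = (10 − 10) − 0 = 0, and there is no ∂_3, so H_2 ≅ 0.

(K is a triangulation of the real projective plane RP^2.)

H_0 = Z,  H_1 = Z/2,  H_2 = 0.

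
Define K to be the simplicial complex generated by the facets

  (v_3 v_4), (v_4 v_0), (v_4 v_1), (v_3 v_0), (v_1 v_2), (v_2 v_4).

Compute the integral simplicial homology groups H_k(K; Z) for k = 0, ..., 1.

H_0 ≅ Z,  H_1 ≅ Z^2.

Order the vertices as v_0 < v_1 < v_2 < v_3 < v_4. Listing each simplex with vertices in this order, K has dimension 1 with simplices:

  0-simplices (5): [v_0], [v_1], [v_2], [v_3], [v_4]
  1-simplices (6): [v_0,v_3], [v_0,v_4], [v_1,v_2], [v_1,v_4], [v_2,v_4], [v_3,v_4]

Hence C_0 ≅ Z^5, C_1 ≅ Z^6.

∂_1: C_1 → C_0 is given by ∂[p,q] = [q] − [p].
As a 5×6 matrix over Z this has rank 4, with invariant factors (1,1,1,1).

Computing H_k = (kernel of ∂_k) / (image of ∂_{k+1}):

  H_0: rank C_0 − rank ∂_1 = 5 − 4 = 1, and the invariant factors of ∂_1 are all 1, so H_0 = Z.
  H_1: rank ker ∂_1 − rank ∂_2 = (6 − 4) − 0 = 2, and there is no ∂_2, so H_1 = Z^2.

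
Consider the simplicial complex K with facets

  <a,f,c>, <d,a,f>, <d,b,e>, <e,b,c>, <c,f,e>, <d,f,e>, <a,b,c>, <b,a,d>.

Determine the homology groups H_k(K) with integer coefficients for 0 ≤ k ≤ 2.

H_0 ≅ Z,  H_1 = 0,  H_2 ≅ Z.

Order the vertices as a < b < c < d < e < f. Listing each simplex with vertices in this order, K has dimension 2 with simplices:

  0-simplices (6): a, b, c, d, e, f
  1-simplices (12): ab, ac, ad, af, bc, bd, be, ce, cf, de, df, ef
  2-simplices (8): abc, abd, acf, adf, bce, bde, cef, def

so the chain groups are C_0 ≅ Z^6, C_1 ≅ Z^12, C_2 ≅ Z^8.

The boundary map ∂_1: C_1 → C_0 is given by ∂[p,q] = [q] − [p]. For instance
  ∂bc = c − b.
The resulting 6×12 matrix has rank 5, and its Smith normal form has invariant factors (1,1,1,1,1).

The boundary map ∂_2: C_2 → C_1 acts by ∂[p,q,r] = [q,r] − [p,r] + [p,q]. For instance
  ∂adf = df − af + ad,
  ∂abd = bd − ad + ab.
As a 12×8 matrix over Z this has rank 7, with invariant factors (1,1,1,1,1,1,1).

Now H_k = ker ∂_k / im ∂_{k+1}, so:

  H_0: rank C_0 − rank ∂_1 = 6 − 5 = 1, and the invariant factors of ∂_1 are all 1, so H_0 ≅ Z.
  H_1: rank ker ∂_1 − rank ∂_2 = (12 − 5) − 7 = 0, and the invariant factors of ∂_2 are all 1, so H_1 ≅ 0.
  H_2: rank ker ∂_2 − rank ∂_3 = (8 − 7) − 0 = 1, and there is no ∂_3, so H_2 ≅ Z.

As a check, the Euler characteristic is 6 − 12 + 8 = 2, which agrees with 1 − 0 + 1 = 2.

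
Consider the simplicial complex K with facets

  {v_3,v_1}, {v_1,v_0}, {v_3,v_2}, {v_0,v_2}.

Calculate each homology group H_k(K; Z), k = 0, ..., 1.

Take the total order v_0 < v_1 < v_2 < v_3 on the vertex set. Then K (dimension 1) consists of the simplices:

  0-simplices (4): [v_0], [v_1], [v_2], [v_3]
  1-simplices (4): [v_0,v_1], [v_0,v_2], [v_1,v_3], [v_2,v_3]

Hence C_0 ≅ Z^4, C_1 ≅ Z^4.

Boundary ∂_1: C_1 → C_0 maps an edge to its endpoints' difference, ∂[p,q] = q − p.
The 4×4 boundary matrix has rank 3 and Smith normal form diag(1,1,1).

Now H_k = ker ∂_k / im ∂_{k+1}, so:

  H_0: rank C_0 − rank ∂_1 = 4 − 3 = 1, and the invariant factors of ∂_1 are all 1, so H_0 = Z.
  H_1: rank ker ∂_1 − rank ∂_2 = (4 − 3) − 0 = 1, and there is no ∂_2, so H_1 = Z.

As a check, the Euler characteristic is 4 − 4 = 0, which agrees with 1 − 1 = 0.

H_0 = Z,  H_1 = Z.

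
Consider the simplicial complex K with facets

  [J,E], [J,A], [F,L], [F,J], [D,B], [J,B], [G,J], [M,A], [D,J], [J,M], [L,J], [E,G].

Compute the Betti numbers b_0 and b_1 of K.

Order the vertices as A < B < D < E < F < G < J < L < M. Listing each simplex with vertices in this order, K has dimension 1 with simplices:

  0-simplices (9): A, B, D, E, F, G, J, L, M
  1-simplices (12): AJ, AM, BD, BJ, DJ, EG, EJ, FJ, FL, GJ, JL, JM

Hence C_0 ≅ Z^9, C_1 ≅ Z^12.

The boundary map ∂_1: C_1 → C_0 is given by ∂[p,q] = [q] − [p]. For instance
  ∂EJ = J − E.
The 9×12 boundary matrix has rank 8 and Smith normal form diag(1,1,1,1,1,1,1,1).

Reading off H_k = ker ∂_k / im ∂_{k+1}:

  H_0: rank C_0 − rank ∂_1 = 9 − 8 = 1, and the invariant factors of ∂_1 are all 1, so H_0 ≅ Z.
  H_1: rank ker ∂_1 − rank ∂_2 = (12 − 8) − 0 = 4, and there is no ∂_2, so H_1 ≅ Z^4.

Hence the Betti numbers are b_0 = 1, b_1 = 4.

b_0 = 1, b_1 = 4.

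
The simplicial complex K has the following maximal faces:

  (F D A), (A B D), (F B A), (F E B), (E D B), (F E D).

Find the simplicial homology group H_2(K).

Order the vertices as A < B < D < E < F. Listing each simplex with vertices in this order, K has dimension 2 with simplices:

  0-simplices (5): A, B, D, E, F
  1-simplices (9): AB, AD, AF, BD, BE, BF, DE, DF, EF
  2-simplices (6): ABD, ABF, ADF, BDE, BEF, DEF

so the chain groups are C_0 ≅ Z^5, C_1 ≅ Z^9, C_2 ≅ Z^6.

The boundary map ∂_1: C_1 → C_0 maps an edge to its endpoints' difference, ∂[p,q] = q − p. For instance
  ∂BF = F − B.
As a 5×9 matrix over Z this has rank 4, with invariant factors (1,1,1,1).

Boundary ∂_2: C_2 → C_1 maps a triangle to the signed sum of its edges. For instance
  ∂ADF = DF − AF + AD,
  ∂DEF = EF − DF + DE.
The resulting 9×6 matrix has rank 5, and its Smith normal form has invariant factors (1,1,1,1,1).

Computing H_k = (kernel of ∂_k) / (image of ∂_{k+1}):

  H_2: rank ker ∂_2 − rank ∂_3 = (6 − 5) − 0 = 1, and there is no ∂_3, so H_2 ≅ Z.

(K is a triangulation of the 2-sphere S^2.)

H_2 ≅ Z.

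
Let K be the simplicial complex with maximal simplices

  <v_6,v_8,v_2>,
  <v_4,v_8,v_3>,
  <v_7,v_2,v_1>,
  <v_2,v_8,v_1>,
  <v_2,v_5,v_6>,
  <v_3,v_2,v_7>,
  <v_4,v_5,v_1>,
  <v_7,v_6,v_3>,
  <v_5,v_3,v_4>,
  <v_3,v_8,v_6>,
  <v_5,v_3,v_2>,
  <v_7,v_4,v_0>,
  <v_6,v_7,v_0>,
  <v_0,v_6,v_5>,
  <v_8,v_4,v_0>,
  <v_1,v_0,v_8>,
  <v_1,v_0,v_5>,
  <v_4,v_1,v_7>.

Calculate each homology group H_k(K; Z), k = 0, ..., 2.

Take the total order v_0 < v_1 < v_2 < v_3 < v_4 < v_5 < v_6 < v_7 < v_8 on the vertex set. Then K (dimension 2) consists of the simplices:

  0-simplices (9): [v_0], [v_1], [v_2], [v_3], [v_4], [v_5], [v_6], [v_7], [v_8]
  1-simplices (27): (27 of them)
  2-simplices (18): (18 of them)

Hence C_0 ≅ Z^9, C_1 ≅ Z^27, C_2 ≅ Z^18.

Boundary ∂_1: C_1 → C_0 is given by ∂[p,q] = [q] − [p]. For instance
  ∂[v_3,v_4] = [v_4] − [v_3].
As a 9×27 matrix over Z this has rank 8, with invariant factors (1,1,1,1,1,1,1,1).

∂_2: C_2 → C_1 sends each 2-simplex [p,q,r] to [q,r] − [p,r] + [p,q]. For instance
  ∂[v_3,v_6,v_8] = [v_6,v_8] − [v_3,v_8] + [v_3,v_6],
  ∂[v_1,v_4,v_7] = [v_4,v_7] − [v_1,v_7] + [v_1,v_4].
As a 27×18 matrix over Z this has rank 18, with invariant factors (1,1,1,1,1,1,1,1,1,1,1,1,1,1,1,1,1,2).

Now H_k = ker ∂_k / im ∂_{k+1}, so:

  H_0: rank C_0 − rank ∂_1 = 9 − 8 = 1, and the invariant factors of ∂_1 are all 1, so H_0 ≅ Z.
  H_1: rank ker ∂_1 − rank ∂_2 = (27 − 8) − 18 = 1, and ∂_2 has invariant factor 2 > 1, so H_1 ≅ Z ⊕ Z/2.
  H_2: rank ker ∂_2 − rank ∂_3 = (18 − 18) − 0 = 0, and there is no ∂_3, so H_2 ≅ 0.

As a check, the Euler characteristic is 9 − 27 + 18 = 0, which agrees with 1 − 1 + 0 = 0.

H_0 = Z,  H_1 = Z ⊕ Z/2,  H_2 = 0.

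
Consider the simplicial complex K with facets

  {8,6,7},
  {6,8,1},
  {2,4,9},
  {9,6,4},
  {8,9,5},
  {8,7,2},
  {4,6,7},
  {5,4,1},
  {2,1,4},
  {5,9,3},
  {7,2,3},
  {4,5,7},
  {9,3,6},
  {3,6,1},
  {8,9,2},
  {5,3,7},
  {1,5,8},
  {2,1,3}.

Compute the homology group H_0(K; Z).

H_0 = Z.

Take the total order 1 < 2 < 3 < 4 < 5 < 6 < 7 < 8 < 9 on the vertex set. Then K (dimension 2) consists of the simplices:

  0-simplices (9): [1], [2], [3], [4], [5], [6], [7], [8], [9]
  1-simplices (27): (27 of them)
  2-simplices (18): [1,2,3], [1,2,4], [1,3,6], [1,4,5], [1,5,8], [1,6,8], [2,3,7], [2,4,9], [2,7,8], [2,8,9], [3,5,7], [3,5,9], [3,6,9], [4,5,7], [4,6,7], [4,6,9], [5,8,9], [6,7,8]

so the chain groups are C_0 ≅ Z^9, C_1 ≅ Z^27, C_2 ≅ Z^18.

Boundary ∂_1: C_1 → C_0 is given by ∂[p,q] = [q] − [p]. For instance
  ∂[1,6] = [6] − [1].
The resulting 9×27 matrix has rank 8, and its Smith normal form has invariant factors (1,1,1,1,1,1,1,1).

The boundary map ∂_2: C_2 → C_1 sends each 2-simplex [p,q,r] to [q,r] − [p,r] + [p,q]. For instance
  ∂[2,7,8] = [7,8] − [2,8] + [2,7],
  ∂[2,3,7] = [3,7] − [2,7] + [2,3].
This gives a 27×18 integer matrix of rank 17; reducing to Smith normal form yields diagonal entries (1,1,1,1,1,1,1,1,1,1,1,1,1,1,1,1,1).

From H_k ≅ ker(∂_k) / im(∂_{k+1}) we obtain:

  H_0: rank C_0 − rank ∂_1 = 9 − 8 = 1, and the invariant factors of ∂_1 are all 1, so H_0 = Z.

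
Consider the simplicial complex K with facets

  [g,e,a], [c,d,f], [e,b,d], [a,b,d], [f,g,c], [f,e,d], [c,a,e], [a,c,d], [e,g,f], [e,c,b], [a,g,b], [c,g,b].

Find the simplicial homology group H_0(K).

H_0 = Z.

Fix the vertex order a < b < c < d < e < f < g and write every simplex with vertices in increasing order. Then dim K = 2 and the simplices of K are:

  0-simplices (7): a, b, c, d, e, f, g
  1-simplices (18): ab, ac, ad, ae, ag, bc, bd, be, bg, cd, ce, cf, cg, de, df, ef, eg, fg
  2-simplices (12): abd, abg, acd, ace, aeg, bce, bcg, bde, cdf, cfg, def, efg

Hence C_0 ≅ Z^7, C_1 ≅ Z^18, C_2 ≅ Z^12.

Boundary ∂_1: C_1 → C_0 sends each edge [p,q] (with p < q) to q − p. For instance
  ∂bg = g − b.
As a 7×18 matrix over Z this has rank 6, with invariant factors (1,1,1,1,1,1).

Boundary ∂_2: C_2 → C_1 sends each 2-simplex [p,q,r] to [q,r] − [p,r] + [p,q]. For instance
  ∂aeg = eg − ag + ae,
  ∂bde = de − be + bd.
As a 18×12 matrix over Z this has rank 12, with invariant factors (1,1,1,1,1,1,1,1,1,1,1,2).

From H_k ≅ ker(∂_k) / im(∂_{k+1}) we obtain:

  H_0: rank C_0 − rank ∂_1 = 7 − 6 = 1, and the invariant factors of ∂_1 are all 1, so H_0 ≅ Z.

(K is a triangulation of the real projective plane RP^2.)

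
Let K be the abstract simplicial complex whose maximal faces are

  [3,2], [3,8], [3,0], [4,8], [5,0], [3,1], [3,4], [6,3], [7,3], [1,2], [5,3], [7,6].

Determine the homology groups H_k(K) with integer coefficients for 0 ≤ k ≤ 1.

H_0 ≅ Z,  H_1 ≅ Z^4.

We work with the vertex ordering 0 < 1 < 2 < 3 < 4 < 5 < 6 < 7 < 8. The simplices of K, each written with vertices in increasing order, are:

  0-simplices (9): [0], [1], [2], [3], [4], [5], [6], [7], [8]
  1-simplices (12): [0,3], [0,5], [1,2], [1,3], [2,3], [3,4], [3,5], [3,6], [3,7], [3,8], [4,8], [6,7]

giving chain groups C_0 ≅ Z^9, C_1 ≅ Z^12.

The boundary map ∂_1: C_1 → C_0 is given by ∂[p,q] = [q] − [p].
This gives a 9×12 integer matrix of rank 8; reducing to Smith normal form yields diagonal entries (1,1,1,1,1,1,1,1).

Computing H_k = (kernel of ∂_k) / (image of ∂_{k+1}):

  H_0: rank C_0 − rank ∂_1 = 9 − 8 = 1, and the invariant factors of ∂_1 are all 1, so H_0 ≅ Z.
  H_1: rank ker ∂_1 − rank ∂_2 = (12 − 8) − 0 = 4, and there is no ∂_2, so H_1 ≅ Z^4.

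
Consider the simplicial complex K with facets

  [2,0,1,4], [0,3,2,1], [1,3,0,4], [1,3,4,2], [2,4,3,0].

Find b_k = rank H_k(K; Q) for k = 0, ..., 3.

Order the vertices as 0 < 1 < 2 < 3 < 4. Listing each simplex with vertices in this order, K has dimension 3 with simplices:

  0-simplices (5): [0], [1], [2], [3], [4]
  1-simplices (10): [0,1], [0,2], [0,3], [0,4], [1,2], [1,3], [1,4], [2,3], [2,4], [3,4]
  2-simplices (10): [0,1,2], [0,1,3], [0,1,4], [0,2,3], [0,2,4], [0,3,4], [1,2,3], [1,2,4], [1,3,4], [2,3,4]
  3-simplices (5): [0,1,2,3], [0,1,2,4], [0,1,3,4], [0,2,3,4], [1,2,3,4]

giving chain groups C_0 ≅ Z^5, C_1 ≅ Z^10, C_2 ≅ Z^10, C_3 ≅ Z^5.

The boundary map ∂_1: C_1 → C_0 sends each edge [p,q] (with p < q) to q − p. For instance
  ∂[0,3] = [3] − [0].
The 5×10 boundary matrix has rank 4 and Smith normal form diag(1,1,1,1).

Boundary ∂_2: C_2 → C_1 acts by ∂[p,q,r] = [q,r] − [p,r] + [p,q]. For instance
  ∂[0,1,2] = [1,2] − [0,2] + [0,1],
  ∂[1,3,4] = [3,4] − [1,4] + [1,3].
As a 10×10 matrix over Z this has rank 6, with invariant factors (1,1,1,1,1,1).

∂_3: C_3 → C_2 sends each 3-simplex σ to the alternating sum Σ_i (−1)^i (σ with its i-th vertex removed). For instance
  ∂[0,1,2,4] = [1,2,4] − [0,2,4] + [0,1,4] − [0,1,2],
  ∂[0,1,3,4] = [1,3,4] − [0,3,4] + [0,1,4] − [0,1,3].
The resulting 10×5 matrix has rank 4, and its Smith normal form has invariant factors (1,1,1,1).

From H_k ≅ ker(∂_k) / im(∂_{k+1}) we obtain:

  H_0: rank C_0 − rank ∂_1 = 5 − 4 = 1, and the invariant factors of ∂_1 are all 1, so H_0 ≅ Z.
  H_1: rank ker ∂_1 − rank ∂_2 = (10 − 4) − 6 = 0, and the invariant factors of ∂_2 are all 1, so H_1 ≅ 0.
  H_2: rank ker ∂_2 − rank ∂_3 = (10 − 6) − 4 = 0, and the invariant factors of ∂_3 are all 1, so H_2 ≅ 0.
  H_3: rank ker ∂_3 − rank ∂_4 = (5 − 4) − 0 = 1, and there is no ∂_4, so H_3 ≅ Z.

Hence the Betti numbers are b_0 = 1, b_1 = 0, b_2 = 0, b_3 = 1.

b_0 = 1, b_1 = 0, b_2 = 0, b_3 = 1.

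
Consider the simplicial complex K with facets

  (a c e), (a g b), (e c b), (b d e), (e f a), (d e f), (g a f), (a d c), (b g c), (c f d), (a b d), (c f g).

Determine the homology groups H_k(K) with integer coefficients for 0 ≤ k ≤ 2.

H_0 = Z,  H_1 = Z_2,  H_2 = 0.

Take the total order a < b < c < d < e < f < g on the vertex set. Then K (dimension 2) consists of the simplices:

  0-simplices (7): a, b, c, d, e, f, g
  1-simplices (18): ab, ac, ad, ae, af, ag, bc, bd, be, bg, cd, ce, cf, cg, de, df, ef, fg
  2-simplices (12): abd, abg, acd, ace, aef, afg, bce, bcg, bde, cdf, cfg, def

giving chain groups C_0 ≅ Z^7, C_1 ≅ Z^18, C_2 ≅ Z^12.

Boundary ∂_1: C_1 → C_0 maps an edge to its endpoints' difference, ∂[p,q] = q − p.
The resulting 7×18 matrix has rank 6, and its Smith normal form has invariant factors (1,1,1,1,1,1).

Boundary ∂_2: C_2 → C_1 sends each 2-simplex [p,q,r] to [q,r] − [p,r] + [p,q]. For instance
  ∂cdf = df − cf + cd,
  ∂cfg = fg − cg + cf.
The 18×12 boundary matrix has rank 12 and Smith normal form diag(1,1,1,1,1,1,1,1,1,1,1,2).

Now H_k = ker ∂_k / im ∂_{k+1}, so:

  H_0: rank C_0 − rank ∂_1 = 7 − 6 = 1, and the invariant factors of ∂_1 are all 1, so H_0 = Z.
  H_1: rank ker ∂_1 − rank ∂_2 = (18 − 6) − 12 = 0, and ∂_2 has invariant factor 2 > 1, so H_1 = Z_2.
  H_2: rank ker ∂_2 − rank ∂_3 = (12 − 12) − 0 = 0, and there is no ∂_3, so H_2 = 0.

As a check, the Euler characteristic is 7 − 18 + 12 = 1, which agrees with 1 − 0 + 0 = 1.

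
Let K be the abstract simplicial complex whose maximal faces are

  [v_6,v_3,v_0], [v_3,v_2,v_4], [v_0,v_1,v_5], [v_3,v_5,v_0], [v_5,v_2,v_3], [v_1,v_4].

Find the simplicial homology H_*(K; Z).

H_0 = Z,  H_1 = Z,  H_2 = 0.

We work with the vertex ordering v_0 < v_1 < v_2 < v_3 < v_4 < v_5 < v_6. The simplices of K, each written with vertices in increasing order, are:

  0-simplices (7): [v_0], [v_1], [v_2], [v_3], [v_4], [v_5], [v_6]
  1-simplices (12): [v_0,v_1], [v_0,v_3], [v_0,v_5], [v_0,v_6], [v_1,v_4], [v_1,v_5], [v_2,v_3], [v_2,v_4], [v_2,v_5], [v_3,v_4], [v_3,v_5], [v_3,v_6]
  2-simplices (5): [v_0,v_1,v_5], [v_0,v_3,v_5], [v_0,v_3,v_6], [v_2,v_3,v_4], [v_2,v_3,v_5]

giving chain groups C_0 ≅ Z^7, C_1 ≅ Z^12, C_2 ≅ Z^5.

∂_1: C_1 → C_0 sends each edge [p,q] (with p < q) to q − p.
The resulting 7×12 matrix has rank 6, and its Smith normal form has invariant factors (1,1,1,1,1,1).

Boundary ∂_2: C_2 → C_1 acts by ∂[p,q,r] = [q,r] − [p,r] + [p,q]. For instance
  ∂[v_2,v_3,v_5] = [v_3,v_5] − [v_2,v_5] + [v_2,v_3],
  ∂[v_0,v_3,v_5] = [v_3,v_5] − [v_0,v_5] + [v_0,v_3].
The resulting 12×5 matrix has rank 5, and its Smith normal form has invariant factors (1,1,1,1,1).

From H_k ≅ ker(∂_k) / im(∂_{k+1}) we obtain:

  H_0: rank C_0 − rank ∂_1 = 7 − 6 = 1, and the invariant factors of ∂_1 are all 1, so H_0 ≅ Z.
  H_1: rank ker ∂_1 − rank ∂_2 = (12 − 6) − 5 = 1, and the invariant factors of ∂_2 are all 1, so H_1 ≅ Z.
  H_2: rank ker ∂_2 − rank ∂_3 = (5 − 5) − 0 = 0, and there is no ∂_3, so H_2 ≅ 0.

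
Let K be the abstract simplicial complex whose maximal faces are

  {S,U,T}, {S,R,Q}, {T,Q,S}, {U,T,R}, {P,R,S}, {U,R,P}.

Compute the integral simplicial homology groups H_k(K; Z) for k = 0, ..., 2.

H_0 = Z,  H_1 = Z,  H_2 = 0.

Order the vertices as P < Q < R < S < T < U. Listing each simplex with vertices in this order, K has dimension 2 with simplices:

  0-simplices (6): P, Q, R, S, T, U
  1-simplices (12): PR, PS, PU, QR, QS, QT, RS, RT, RU, ST, SU, TU
  2-simplices (6): PRS, PRU, QRS, QST, RTU, STU

so the chain groups are C_0 ≅ Z^6, C_1 ≅ Z^12, C_2 ≅ Z^6.

The boundary map ∂_1: C_1 → C_0 maps an edge to its endpoints' difference, ∂[p,q] = q − p.
As a 6×12 matrix over Z this has rank 5, with invariant factors (1,1,1,1,1).

Boundary ∂_2: C_2 → C_1 sends each 2-simplex [p,q,r] to [q,r] − [p,r] + [p,q]. For instance
  ∂RTU = TU − RU + RT,
  ∂QST = ST − QT + QS.
The resulting 12×6 matrix has rank 6, and its Smith normal form has invariant factors (1,1,1,1,1,1).

Now H_k = ker ∂_k / im ∂_{k+1}, so:

  H_0: rank C_0 − rank ∂_1 = 6 − 5 = 1, and the invariant factors of ∂_1 are all 1, so H_0 = Z.
  H_1: rank ker ∂_1 − rank ∂_2 = (12 − 5) − 6 = 1, and the invariant factors of ∂_2 are all 1, so H_1 = Z.
  H_2: rank ker ∂_2 − rank ∂_3 = (6 − 6) − 0 = 0, and there is no ∂_3, so H_2 = 0.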